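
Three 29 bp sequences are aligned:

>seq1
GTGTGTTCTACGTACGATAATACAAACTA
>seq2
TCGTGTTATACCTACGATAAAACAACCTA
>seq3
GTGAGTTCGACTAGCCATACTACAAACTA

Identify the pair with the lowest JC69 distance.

seq1 and seq2

seq1–seq2: 6/29 differ, p = 0.207, d = 0.242.
seq1–seq3: 7/29 differ, p = 0.241, d = 0.291.
seq2–seq3: 12/29 differ, p = 0.414, d = 0.602.
The smallest distance is between seq1 and seq2.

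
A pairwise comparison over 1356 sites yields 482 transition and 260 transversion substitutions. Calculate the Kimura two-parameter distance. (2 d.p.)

1.29

P = 482/1356 ≈ 0.355457 and Q = 260/1356 ≈ 0.19174.
Under the Kimura two-parameter model, d = −½ ln(1 − 2P − Q) − ¼ ln(1 − 2Q).
1 − 2P − Q = 0.097346, giving −½ ln(0.097346) = 1.164742.
1 − 2Q = 0.61652, giving −¼ ln(0.61652) = 0.120916.
d = 1.164742 + 0.120916 = 1.285658.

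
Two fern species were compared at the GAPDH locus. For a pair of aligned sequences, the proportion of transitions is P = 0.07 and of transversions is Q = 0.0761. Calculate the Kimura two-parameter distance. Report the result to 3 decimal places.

Under the Kimura two-parameter model, d = −½ ln(1 − 2P − Q) − ¼ ln(1 − 2Q).
1 − 2P − Q = 0.7839, giving −½ ln(0.7839) = 0.121737.
1 − 2Q = 0.8478, giving −¼ ln(0.8478) = 0.041278.
d = 0.121737 + 0.041278 = 0.163015.

0.163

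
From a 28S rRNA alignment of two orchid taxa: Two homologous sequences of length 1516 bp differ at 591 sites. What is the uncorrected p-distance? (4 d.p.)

0.3898

p = 591/1516 = 0.389841… ≈ 0.3898 (to 4 d.p.).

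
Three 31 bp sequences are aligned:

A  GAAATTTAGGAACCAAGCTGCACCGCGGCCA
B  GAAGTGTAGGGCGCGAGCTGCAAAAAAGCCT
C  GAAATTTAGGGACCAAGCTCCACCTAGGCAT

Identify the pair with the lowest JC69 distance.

A and C

A–B: 12/31 differ, p = 0.387, d = 0.544.
A–C: 6/31 differ, p = 0.194, d = 0.224.
B–C: 11/31 differ, p = 0.355, d = 0.481.
The smallest distance is between A and C.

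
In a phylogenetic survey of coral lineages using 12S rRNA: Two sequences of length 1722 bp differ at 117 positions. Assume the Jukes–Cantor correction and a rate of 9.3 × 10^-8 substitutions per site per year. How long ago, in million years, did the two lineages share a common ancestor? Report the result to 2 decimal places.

0.38

p = 117/1722 ≈ 0.067944.
d = −(3/4) ln(1 − 4p/3) = −0.75 ln(1 − 0.090592) = −0.75 ln(0.909408)
  = −0.75 × (-0.094961) = 0.071221 substitutions/site.
Under a molecular clock d = 2μt, so t = d/(2μ) = 0.071221 / (2 × 9.3 × 10^-8) = 0.38 million years.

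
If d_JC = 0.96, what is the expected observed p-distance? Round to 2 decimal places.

p = (3/4)(1 − e^(−4d/3)) = 0.75 × (1 − e^(-1.28)) = 0.75 × (1 − 0.278037) = 0.541472.

0.54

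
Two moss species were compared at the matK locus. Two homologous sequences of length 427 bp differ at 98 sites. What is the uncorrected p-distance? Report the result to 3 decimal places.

0.230

p = 98/427 = 0.229508… ≈ 0.230 (to 3 d.p.).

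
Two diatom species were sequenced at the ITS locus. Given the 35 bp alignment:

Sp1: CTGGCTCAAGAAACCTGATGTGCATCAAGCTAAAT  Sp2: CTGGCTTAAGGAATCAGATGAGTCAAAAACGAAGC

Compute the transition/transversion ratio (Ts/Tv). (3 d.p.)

1.167

Transitions are A↔G and C↔T; transversions are all other mismatches.
Transitions: 7. Transversions: 6.
R = 7/6 = 1.166666… ≈ 1.167 (to 3 d.p.).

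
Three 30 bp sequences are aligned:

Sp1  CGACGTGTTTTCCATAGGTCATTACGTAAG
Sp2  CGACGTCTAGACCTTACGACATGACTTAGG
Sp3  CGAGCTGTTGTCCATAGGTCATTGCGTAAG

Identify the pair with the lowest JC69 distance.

Sp1 and Sp3

Sp1–Sp2: 10/30 differ, p = 0.333, d = 0.441.
Sp1–Sp3: 4/30 differ, p = 0.133, d = 0.147.
Sp2–Sp3: 12/30 differ, p = 0.400, d = 0.572.
The smallest distance is between Sp1 and Sp3.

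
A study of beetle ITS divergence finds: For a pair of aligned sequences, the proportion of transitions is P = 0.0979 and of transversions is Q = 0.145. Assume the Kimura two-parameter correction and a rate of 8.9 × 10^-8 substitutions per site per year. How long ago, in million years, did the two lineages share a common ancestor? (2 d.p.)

1.65

Under the Kimura two-parameter model, d = −½ ln(1 − 2P − Q) − ¼ ln(1 − 2Q).
1 − 2P − Q = 0.6592, giving −½ ln(0.6592) = 0.208364.
1 − 2Q = 0.71, giving −¼ ln(0.71) = 0.085623.
d = 0.208364 + 0.085623 = 0.293987.
Under a molecular clock d = 2μt, so t = d/(2μ) = 0.293987 / (2 × 8.9 × 10^-8) = 1.65 million years.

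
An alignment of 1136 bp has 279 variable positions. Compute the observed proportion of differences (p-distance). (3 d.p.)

p = 279/1136 = 0.245598… ≈ 0.246 (to 3 d.p.).

0.246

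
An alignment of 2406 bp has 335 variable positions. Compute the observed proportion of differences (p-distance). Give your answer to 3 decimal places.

0.139

p = 335/2406 = 0.139235… ≈ 0.139 (to 3 d.p.).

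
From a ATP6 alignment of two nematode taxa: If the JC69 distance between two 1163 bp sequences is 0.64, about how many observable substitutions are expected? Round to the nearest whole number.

Invert JC69: p = (3/4)(1 − e^(−4d/3)) = 0.75 × (1 − e^(-0.853333)) = 0.75 × (1 − 0.425993) = 0.430505.
Expected differing sites = pL ≈ 0.430505 × 1163 = 500.677315 ≈ 501.

501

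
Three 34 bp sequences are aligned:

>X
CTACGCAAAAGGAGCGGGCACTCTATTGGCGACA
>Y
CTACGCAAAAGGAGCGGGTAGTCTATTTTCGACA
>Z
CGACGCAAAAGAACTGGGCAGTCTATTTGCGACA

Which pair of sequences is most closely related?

X–Y: 4/34 differ, p = 0.118, d = 0.128.
X–Z: 6/34 differ, p = 0.176, d = 0.201.
Y–Z: 6/34 differ, p = 0.176, d = 0.201.
The smallest distance is between X and Y.

X and Y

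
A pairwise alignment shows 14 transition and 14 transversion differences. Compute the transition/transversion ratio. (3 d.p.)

R = 14/14 = 1.000.

1.000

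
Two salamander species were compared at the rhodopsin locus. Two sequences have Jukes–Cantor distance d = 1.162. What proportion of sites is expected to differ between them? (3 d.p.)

0.591

p = (3/4)(1 − e^(−4d/3)) = 0.75 × (1 − e^(-1.549333)) = 0.75 × (1 − 0.212390) = 0.590708.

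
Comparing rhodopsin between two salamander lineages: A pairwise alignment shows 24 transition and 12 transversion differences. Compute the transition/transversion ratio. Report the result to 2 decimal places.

R = 24/12 = 2.00.

2.00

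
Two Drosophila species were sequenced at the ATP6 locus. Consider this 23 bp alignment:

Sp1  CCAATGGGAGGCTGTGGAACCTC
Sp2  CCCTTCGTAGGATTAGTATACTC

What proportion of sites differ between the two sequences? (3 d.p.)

0.435

The sequences differ at 10 of 23 positions (sites 3, 4, 6, 8, 12, 14, 15, 17, 19, 20).
p = 10/23 = 0.434782… ≈ 0.435 (to 3 d.p.).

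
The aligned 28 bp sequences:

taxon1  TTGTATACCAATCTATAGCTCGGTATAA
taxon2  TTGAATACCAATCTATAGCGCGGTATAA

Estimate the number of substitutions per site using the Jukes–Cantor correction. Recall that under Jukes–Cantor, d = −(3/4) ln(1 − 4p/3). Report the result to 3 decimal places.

0.075

The sequences differ at 2 of 28 sites (4, 20), so p = 2/28 ≈ 0.071429.
d = −(3/4) ln(1 − 4p/3) = −0.75 ln(1 − 0.095239) = −0.75 ln(0.904761)
  = −0.75 × (-0.100084) = 0.075063 substitutions/site.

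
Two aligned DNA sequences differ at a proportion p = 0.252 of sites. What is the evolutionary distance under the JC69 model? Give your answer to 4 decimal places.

d = −(3/4) ln(1 − 4p/3) = −0.75 ln(1 − 0.336) = −0.75 ln(0.664)
  = −0.75 × (-0.409473) = 0.307105 substitutions/site.

0.3071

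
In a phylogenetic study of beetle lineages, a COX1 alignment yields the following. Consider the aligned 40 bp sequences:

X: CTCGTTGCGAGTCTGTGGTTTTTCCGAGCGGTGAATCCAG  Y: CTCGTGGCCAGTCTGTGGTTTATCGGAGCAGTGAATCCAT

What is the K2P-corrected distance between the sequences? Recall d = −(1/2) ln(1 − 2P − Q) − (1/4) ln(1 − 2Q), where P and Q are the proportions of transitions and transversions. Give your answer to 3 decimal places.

Of 40 sites, 1 differences are transitions and 5 are transversions, so P = 1/40 = 0.025 and Q = 5/40 = 0.125.
Under the Kimura two-parameter model, d = −½ ln(1 − 2P − Q) − ¼ ln(1 − 2Q).
1 − 2P − Q = 0.825, giving −½ ln(0.825) = 0.096186.
1 − 2Q = 0.75, giving −¼ ln(0.75) = 0.071921.
d = 0.096186 + 0.071921 = 0.168107.

0.168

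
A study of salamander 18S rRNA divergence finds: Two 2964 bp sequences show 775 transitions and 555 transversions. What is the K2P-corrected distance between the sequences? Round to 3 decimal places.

P = 775/2964 ≈ 0.261471 and Q = 555/2964 ≈ 0.187247.
Under the Kimura two-parameter model, d = −½ ln(1 − 2P − Q) − ¼ ln(1 − 2Q).
1 − 2P − Q = 0.289811, giving −½ ln(0.289811) = 0.619263.
1 − 2Q = 0.625506, giving −¼ ln(0.625506) = 0.117299.
d = 0.619263 + 0.117299 = 0.736562.

0.737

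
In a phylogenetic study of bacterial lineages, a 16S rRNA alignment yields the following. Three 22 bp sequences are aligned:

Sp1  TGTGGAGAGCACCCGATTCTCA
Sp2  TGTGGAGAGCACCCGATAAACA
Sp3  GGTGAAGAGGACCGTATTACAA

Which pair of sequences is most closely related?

Sp1–Sp2: 3/22 differ, p = 0.136, d = 0.151.
Sp1–Sp3: 8/22 differ, p = 0.364, d = 0.497.
Sp2–Sp3: 8/22 differ, p = 0.364, d = 0.497.
The smallest distance is between Sp1 and Sp2.

Sp1 and Sp2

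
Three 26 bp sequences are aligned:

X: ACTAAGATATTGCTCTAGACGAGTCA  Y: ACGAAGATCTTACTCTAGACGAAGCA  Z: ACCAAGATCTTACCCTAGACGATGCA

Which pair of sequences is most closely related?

X–Y: 5/26 differ, p = 0.192, d = 0.222.
X–Z: 6/26 differ, p = 0.231, d = 0.276.
Y–Z: 3/26 differ, p = 0.115, d = 0.125.
The smallest distance is between Y and Z.

Y and Z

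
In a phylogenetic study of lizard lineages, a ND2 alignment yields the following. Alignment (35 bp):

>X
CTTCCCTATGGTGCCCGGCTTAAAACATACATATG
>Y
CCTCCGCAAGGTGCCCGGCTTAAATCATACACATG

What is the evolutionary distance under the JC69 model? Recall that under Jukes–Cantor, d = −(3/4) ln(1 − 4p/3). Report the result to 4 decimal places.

The sequences differ at 6 of 35 sites (2, 6, 7, 9, 25, 32), so p = 6/35 ≈ 0.171429.
d = −(3/4) ln(1 − 4p/3) = −0.75 ln(1 − 0.228572) = −0.75 ln(0.771428)
  = −0.75 × (-0.259512) = 0.194634 substitutions/site.

0.1946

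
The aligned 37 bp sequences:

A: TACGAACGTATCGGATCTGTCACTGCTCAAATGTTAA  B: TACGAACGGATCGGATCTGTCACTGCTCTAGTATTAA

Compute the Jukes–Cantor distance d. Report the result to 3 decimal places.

The sequences differ at 4 of 37 sites (9, 29, 31, 33), so p = 4/37 ≈ 0.108108.
d = −(3/4) ln(1 − 4p/3) = −0.75 ln(1 − 0.144144) = −0.75 ln(0.855856)
  = −0.75 × (-0.155653) = 0.116740 substitutions/site.

0.117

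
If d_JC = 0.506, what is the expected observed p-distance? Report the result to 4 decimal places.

p = (3/4)(1 − e^(−4d/3)) = 0.75 × (1 − e^(-0.674667)) = 0.75 × (1 − 0.509326) = 0.368006.

0.3680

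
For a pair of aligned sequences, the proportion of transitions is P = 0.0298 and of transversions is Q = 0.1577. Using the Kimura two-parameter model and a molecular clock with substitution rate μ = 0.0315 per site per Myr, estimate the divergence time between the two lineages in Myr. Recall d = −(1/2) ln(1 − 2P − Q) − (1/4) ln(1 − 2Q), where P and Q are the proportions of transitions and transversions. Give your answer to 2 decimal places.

Under the Kimura two-parameter model, d = −½ ln(1 − 2P − Q) − ¼ ln(1 − 2Q).
1 − 2P − Q = 0.7827, giving −½ ln(0.7827) = 0.122503.
1 − 2Q = 0.6846, giving −¼ ln(0.6846) = 0.094730.
d = 0.122503 + 0.094730 = 0.217233.
Under a molecular clock d = 2μt, so t = d/(2μ) = 0.217233 / (2 × 0.0315) = 3.45 Myr.

3.45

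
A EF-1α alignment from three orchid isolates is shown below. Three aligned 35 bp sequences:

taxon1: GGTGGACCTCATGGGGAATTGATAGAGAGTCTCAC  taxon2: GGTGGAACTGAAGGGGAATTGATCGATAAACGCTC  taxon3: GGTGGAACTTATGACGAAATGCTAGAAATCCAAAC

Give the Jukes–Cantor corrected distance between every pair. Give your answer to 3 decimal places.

d(taxon1,taxon2) = 0.315, d(taxon1,taxon3) = 0.407, d(taxon2,taxon3) = 0.513

taxon1–taxon2: 9/35 sites differ → p ≈ 0.257143, d = −0.75 ln(1 − 0.342857) = 0.314890 ≈ 0.315.
taxon1–taxon3: 11/35 sites differ → p ≈ 0.314286, d = −0.75 ln(1 − 0.419048) = 0.407315 ≈ 0.407.
taxon2–taxon3: 13/35 sites differ → p ≈ 0.371429, d = −0.75 ln(1 − 0.495239) = 0.512753 ≈ 0.513.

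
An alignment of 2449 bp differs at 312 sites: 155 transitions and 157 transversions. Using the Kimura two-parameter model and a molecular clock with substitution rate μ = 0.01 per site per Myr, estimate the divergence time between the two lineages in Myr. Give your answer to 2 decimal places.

P = 155/2449 ≈ 0.063291 and Q = 157/2449 ≈ 0.064108.
Under the Kimura two-parameter model, d = −½ ln(1 − 2P − Q) − ¼ ln(1 − 2Q).
1 − 2P − Q = 0.80931, giving −½ ln(0.80931) = 0.105787.
1 − 2Q = 0.871784, giving −¼ ln(0.871784) = 0.034303.
d = 0.105787 + 0.034303 = 0.140090.
Under a molecular clock d = 2μt, so t = d/(2μ) = 0.140090 / (2 × 0.01) = 7.00 Myr.

7.00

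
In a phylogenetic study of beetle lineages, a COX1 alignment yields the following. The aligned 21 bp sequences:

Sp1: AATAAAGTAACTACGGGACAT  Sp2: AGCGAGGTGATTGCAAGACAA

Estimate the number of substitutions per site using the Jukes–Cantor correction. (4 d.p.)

The sequences differ at 10 of 21 sites (2, 3, 4, 6, 9, 11, 13, 15, 16, 21), so p = 10/21 ≈ 0.47619.
d = −(3/4) ln(1 − 4p/3) = −0.75 ln(1 − 0.63492) = −0.75 ln(0.36508)
  = −0.75 × (-1.007639) = 0.755729 substitutions/site.

0.7557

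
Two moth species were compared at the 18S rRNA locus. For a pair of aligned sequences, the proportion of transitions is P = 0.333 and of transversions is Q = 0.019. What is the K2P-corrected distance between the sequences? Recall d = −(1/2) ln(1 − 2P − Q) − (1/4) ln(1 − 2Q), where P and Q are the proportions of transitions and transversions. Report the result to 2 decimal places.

0.59

Under the Kimura two-parameter model, d = −½ ln(1 − 2P − Q) − ¼ ln(1 − 2Q).
1 − 2P − Q = 0.315, giving −½ ln(0.315) = 0.577591.
1 − 2Q = 0.962, giving −¼ ln(0.962) = 0.009685.
d = 0.577591 + 0.009685 = 0.587276.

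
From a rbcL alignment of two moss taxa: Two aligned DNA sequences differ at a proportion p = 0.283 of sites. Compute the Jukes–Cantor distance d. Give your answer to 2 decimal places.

d = −(3/4) ln(1 − 4p/3) = −0.75 ln(1 − 0.377333) = −0.75 ln(0.622667)
  = −0.75 × (-0.473743) = 0.355307 substitutions/site.

0.36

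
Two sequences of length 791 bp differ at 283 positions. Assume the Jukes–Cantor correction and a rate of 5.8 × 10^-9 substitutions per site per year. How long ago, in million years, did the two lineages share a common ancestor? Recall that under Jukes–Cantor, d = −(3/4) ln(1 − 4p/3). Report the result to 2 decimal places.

41.91

p = 283/791 ≈ 0.357775.
d = −(3/4) ln(1 − 4p/3) = −0.75 ln(1 − 0.477033) = −0.75 ln(0.522967)
  = −0.75 × (-0.648237) = 0.486178 substitutions/site.
Under a molecular clock d = 2μt, so t = d/(2μ) = 0.486178 / (2 × 5.8 × 10^-9) = 41.91 million years.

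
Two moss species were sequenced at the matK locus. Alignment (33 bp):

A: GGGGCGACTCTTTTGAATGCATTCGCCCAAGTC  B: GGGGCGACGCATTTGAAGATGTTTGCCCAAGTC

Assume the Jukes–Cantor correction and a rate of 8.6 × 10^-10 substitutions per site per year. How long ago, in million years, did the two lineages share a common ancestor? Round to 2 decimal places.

144.96

The sequences differ at 7 of 33 sites (9, 11, 18, 19, 20, 21, 24), so p = 7/33 ≈ 0.212121.
d = −(3/4) ln(1 − 4p/3) = −0.75 ln(1 − 0.282828) = −0.75 ln(0.717172)
  = −0.75 × (-0.332440) = 0.249330 substitutions/site.
Under a molecular clock d = 2μt, so t = d/(2μ) = 0.249330 / (2 × 8.6 × 10^-10) = 144.96 million years.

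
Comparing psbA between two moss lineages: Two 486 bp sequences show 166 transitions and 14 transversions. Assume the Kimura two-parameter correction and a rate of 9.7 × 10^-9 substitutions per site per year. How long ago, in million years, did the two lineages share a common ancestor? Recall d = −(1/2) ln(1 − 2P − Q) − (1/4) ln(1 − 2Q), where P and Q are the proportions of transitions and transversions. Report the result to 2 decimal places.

P = 166/486 ≈ 0.341564 and Q = 14/486 ≈ 0.028807.
Under the Kimura two-parameter model, d = −½ ln(1 − 2P − Q) − ¼ ln(1 − 2Q).
1 − 2P − Q = 0.288065, giving −½ ln(0.288065) = 0.622285.
1 − 2Q = 0.942386, giving −¼ ln(0.942386) = 0.014835.
d = 0.622285 + 0.014835 = 0.637120.
Under a molecular clock d = 2μt, so t = d/(2μ) = 0.637120 / (2 × 9.7 × 10^-9) = 32.84 million years.

32.84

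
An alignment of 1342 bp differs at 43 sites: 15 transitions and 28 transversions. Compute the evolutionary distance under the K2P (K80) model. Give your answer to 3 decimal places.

P = 15/1342 ≈ 0.011177 and Q = 28/1342 ≈ 0.020864.
Under the Kimura two-parameter model, d = −½ ln(1 − 2P − Q) − ¼ ln(1 − 2Q).
1 − 2P − Q = 0.956782, giving −½ ln(0.956782) = 0.022090.
1 − 2Q = 0.958272, giving −¼ ln(0.958272) = 0.010656.
d = 0.022090 + 0.010656 = 0.032746.

0.033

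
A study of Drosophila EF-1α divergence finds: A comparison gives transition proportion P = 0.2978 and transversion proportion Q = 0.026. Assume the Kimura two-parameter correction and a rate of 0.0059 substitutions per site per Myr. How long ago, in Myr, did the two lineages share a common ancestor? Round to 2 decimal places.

Under the Kimura two-parameter model, d = −½ ln(1 − 2P − Q) − ¼ ln(1 − 2Q).
1 − 2P − Q = 0.3784, giving −½ ln(0.3784) = 0.485902.
1 − 2Q = 0.948, giving −¼ ln(0.948) = 0.013350.
d = 0.485902 + 0.013350 = 0.499252.
Under a molecular clock d = 2μt, so t = d/(2μ) = 0.499252 / (2 × 0.0059) = 42.31 Myr.

42.31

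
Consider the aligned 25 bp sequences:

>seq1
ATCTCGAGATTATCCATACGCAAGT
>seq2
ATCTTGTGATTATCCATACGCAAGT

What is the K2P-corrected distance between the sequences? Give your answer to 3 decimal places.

Of 25 sites, 1 differences are transitions and 1 are transversions, so P = 1/25 = 0.04 and Q = 1/25 = 0.04.
Under the Kimura two-parameter model, d = −½ ln(1 − 2P − Q) − ¼ ln(1 − 2Q).
1 − 2P − Q = 0.88, giving −½ ln(0.88) = 0.063917.
1 − 2Q = 0.92, giving −¼ ln(0.92) = 0.020845.
d = 0.063917 + 0.020845 = 0.084762.

0.085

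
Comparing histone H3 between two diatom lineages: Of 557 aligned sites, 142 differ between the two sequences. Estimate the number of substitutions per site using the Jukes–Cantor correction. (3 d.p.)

0.312

p = 142/557 ≈ 0.254937.
d = −(3/4) ln(1 − 4p/3) = −0.75 ln(1 − 0.339916) = −0.75 ln(0.660084)
  = −0.75 × (-0.415388) = 0.311541 substitutions/site.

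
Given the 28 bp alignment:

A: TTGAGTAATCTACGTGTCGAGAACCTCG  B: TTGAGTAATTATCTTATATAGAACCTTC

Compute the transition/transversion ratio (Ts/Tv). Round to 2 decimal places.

0.50

Transitions are A↔G and C↔T; transversions are all other mismatches.
Transitions: 3. Transversions: 6.
R = 3/6 = 0.50.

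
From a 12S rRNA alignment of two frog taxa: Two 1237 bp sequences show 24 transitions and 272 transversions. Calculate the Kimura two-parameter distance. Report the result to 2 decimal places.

P = 24/1237 ≈ 0.019402 and Q = 272/1237 ≈ 0.219887.
Under the Kimura two-parameter model, d = −½ ln(1 − 2P − Q) − ¼ ln(1 − 2Q).
1 − 2P − Q = 0.741309, giving −½ ln(0.741309) = 0.149669.
1 − 2Q = 0.560226, giving −¼ ln(0.560226) = 0.144854.
d = 0.149669 + 0.144854 = 0.294523.

0.29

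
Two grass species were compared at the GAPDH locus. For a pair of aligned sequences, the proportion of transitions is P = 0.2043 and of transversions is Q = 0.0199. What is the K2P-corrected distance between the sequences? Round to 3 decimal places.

0.290

Under the Kimura two-parameter model, d = −½ ln(1 − 2P − Q) − ¼ ln(1 − 2Q).
1 − 2P − Q = 0.5715, giving −½ ln(0.5715) = 0.279745.
1 − 2Q = 0.9602, giving −¼ ln(0.9602) = 0.010153.
d = 0.279745 + 0.010153 = 0.289898.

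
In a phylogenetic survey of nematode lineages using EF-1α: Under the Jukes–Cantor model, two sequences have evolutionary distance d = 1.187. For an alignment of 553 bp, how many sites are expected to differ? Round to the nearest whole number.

330

Invert JC69: p = (3/4)(1 − e^(−4d/3)) = 0.75 × (1 − e^(-1.582667)) = 0.75 × (1 − 0.205426) = 0.595931.
Expected differing sites = pL ≈ 0.595931 × 553 = 329.549843 ≈ 330.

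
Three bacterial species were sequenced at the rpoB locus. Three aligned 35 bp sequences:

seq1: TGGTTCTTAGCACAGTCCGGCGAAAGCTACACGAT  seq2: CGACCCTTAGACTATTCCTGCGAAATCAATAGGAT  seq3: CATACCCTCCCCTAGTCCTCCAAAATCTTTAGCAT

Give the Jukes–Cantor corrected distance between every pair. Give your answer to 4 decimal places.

seq1–seq2: 13/35 sites differ → p ≈ 0.371429, d = −0.75 ln(1 − 0.495239) = 0.512753 ≈ 0.5128.
seq1–seq3: 18/35 sites differ → p ≈ 0.514286, d = −0.75 ln(1 − 0.685715) = 0.868091 ≈ 0.8681.
seq2–seq3: 13/35 sites differ → p ≈ 0.371429, d = −0.75 ln(1 − 0.495239) = 0.512753 ≈ 0.5128.

d(seq1,seq2) = 0.5128, d(seq1,seq3) = 0.8681, d(seq2,seq3) = 0.5128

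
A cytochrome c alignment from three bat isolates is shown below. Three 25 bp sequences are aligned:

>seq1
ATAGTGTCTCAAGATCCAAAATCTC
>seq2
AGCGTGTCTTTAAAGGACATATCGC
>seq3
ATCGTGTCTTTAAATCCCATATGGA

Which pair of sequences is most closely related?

seq1–seq2: 11/25 differ, p = 0.440, d = 0.663.
seq1–seq3: 9/25 differ, p = 0.360, d = 0.490.
seq2–seq3: 6/25 differ, p = 0.240, d = 0.289.
The smallest distance is between seq2 and seq3.

seq2 and seq3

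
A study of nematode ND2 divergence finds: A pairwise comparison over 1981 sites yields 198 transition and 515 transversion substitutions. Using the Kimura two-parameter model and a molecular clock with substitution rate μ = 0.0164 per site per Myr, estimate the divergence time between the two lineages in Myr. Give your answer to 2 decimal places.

14.98

P = 198/1981 ≈ 0.09995 and Q = 515/1981 ≈ 0.25997.
Under the Kimura two-parameter model, d = −½ ln(1 − 2P − Q) − ¼ ln(1 − 2Q).
1 − 2P − Q = 0.54013, giving −½ ln(0.54013) = 0.307973.
1 − 2Q = 0.48006, giving −¼ ln(0.48006) = 0.183461.
d = 0.307973 + 0.183461 = 0.491434.
Under a molecular clock d = 2μt, so t = d/(2μ) = 0.491434 / (2 × 0.0164) = 14.98 Myr.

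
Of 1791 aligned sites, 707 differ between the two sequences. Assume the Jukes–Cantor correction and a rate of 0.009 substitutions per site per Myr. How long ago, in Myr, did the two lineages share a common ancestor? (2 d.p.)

31.14

p = 707/1791 ≈ 0.394752.
d = −(3/4) ln(1 − 4p/3) = −0.75 ln(1 − 0.526336) = −0.75 ln(0.473664)
  = −0.75 × (-0.747257) = 0.560443 substitutions/site.
Under a molecular clock d = 2μt, so t = d/(2μ) = 0.560443 / (2 × 0.009) = 31.14 Myr.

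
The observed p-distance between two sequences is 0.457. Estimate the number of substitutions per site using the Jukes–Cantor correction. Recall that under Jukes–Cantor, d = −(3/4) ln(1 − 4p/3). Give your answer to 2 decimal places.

d = −(3/4) ln(1 − 4p/3) = −0.75 ln(1 − 0.609333) = −0.75 ln(0.390667)
  = −0.75 × (-0.939900) = 0.704925 substitutions/site.

0.70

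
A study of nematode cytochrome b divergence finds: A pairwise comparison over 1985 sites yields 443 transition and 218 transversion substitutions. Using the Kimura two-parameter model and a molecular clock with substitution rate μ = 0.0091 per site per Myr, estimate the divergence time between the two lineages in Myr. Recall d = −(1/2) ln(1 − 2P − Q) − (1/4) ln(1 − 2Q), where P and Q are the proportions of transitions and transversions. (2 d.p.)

P = 443/1985 ≈ 0.223174 and Q = 218/1985 ≈ 0.109824.
Under the Kimura two-parameter model, d = −½ ln(1 − 2P − Q) − ¼ ln(1 − 2Q).
1 − 2P − Q = 0.443828, giving −½ ln(0.443828) = 0.406159.
1 − 2Q = 0.780352, giving −¼ ln(0.780352) = 0.062003.
d = 0.406159 + 0.062003 = 0.468162.
Under a molecular clock d = 2μt, so t = d/(2μ) = 0.468162 / (2 × 0.0091) = 25.72 Myr.

25.72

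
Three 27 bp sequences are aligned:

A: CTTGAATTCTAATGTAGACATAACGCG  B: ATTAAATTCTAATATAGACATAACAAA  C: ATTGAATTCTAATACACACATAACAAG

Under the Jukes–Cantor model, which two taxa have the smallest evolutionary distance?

B and C

A–B: 6/27 differ, p = 0.222, d = 0.264.
A–C: 6/27 differ, p = 0.222, d = 0.264.
B–C: 4/27 differ, p = 0.148, d = 0.165.
The smallest distance is between B and C.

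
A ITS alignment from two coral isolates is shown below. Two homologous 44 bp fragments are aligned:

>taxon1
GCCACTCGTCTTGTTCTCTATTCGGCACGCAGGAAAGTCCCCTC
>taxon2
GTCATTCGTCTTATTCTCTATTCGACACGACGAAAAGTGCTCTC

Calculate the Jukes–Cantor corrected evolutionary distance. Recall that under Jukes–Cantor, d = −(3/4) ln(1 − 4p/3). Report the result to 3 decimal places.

0.239

The sequences differ at 9 of 44 sites (2, 5, 13, 25, 30, 31, 33, 39, 41), so p = 9/44 ≈ 0.204545.
d = −(3/4) ln(1 − 4p/3) = −0.75 ln(1 − 0.272727) = −0.75 ln(0.727273)
  = −0.75 × (-0.318453) = 0.238840 substitutions/site.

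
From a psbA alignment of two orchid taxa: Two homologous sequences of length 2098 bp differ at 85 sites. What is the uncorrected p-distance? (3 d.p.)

0.041

p = 85/2098 = 0.040514… ≈ 0.041 (to 3 d.p.).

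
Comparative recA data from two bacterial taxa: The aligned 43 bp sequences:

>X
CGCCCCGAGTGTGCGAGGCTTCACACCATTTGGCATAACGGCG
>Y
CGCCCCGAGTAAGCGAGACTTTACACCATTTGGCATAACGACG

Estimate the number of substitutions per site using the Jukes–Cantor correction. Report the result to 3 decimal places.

The sequences differ at 5 of 43 sites (11, 12, 18, 22, 41), so p = 5/43 ≈ 0.116279.
d = −(3/4) ln(1 − 4p/3) = −0.75 ln(1 − 0.155039) = −0.75 ln(0.844961)
  = −0.75 × (-0.168465) = 0.126349 substitutions/site.

0.126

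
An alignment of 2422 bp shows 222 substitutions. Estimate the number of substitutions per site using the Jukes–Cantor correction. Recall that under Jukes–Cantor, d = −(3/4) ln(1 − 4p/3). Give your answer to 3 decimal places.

p = 222/2422 ≈ 0.09166.
d = −(3/4) ln(1 − 4p/3) = −0.75 ln(1 − 0.122213) = −0.75 ln(0.877787)
  = −0.75 × (-0.130351) = 0.097763 substitutions/site.

0.098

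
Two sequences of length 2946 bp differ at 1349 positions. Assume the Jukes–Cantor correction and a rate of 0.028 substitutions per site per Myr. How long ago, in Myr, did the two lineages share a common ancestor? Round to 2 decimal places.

p = 1349/2946 ≈ 0.457909.
d = −(3/4) ln(1 − 4p/3) = −0.75 ln(1 − 0.610545) = −0.75 ln(0.389455)
  = −0.75 × (-0.943007) = 0.707255 substitutions/site.
Under a molecular clock d = 2μt, so t = d/(2μ) = 0.707255 / (2 × 0.028) = 12.63 Myr.

12.63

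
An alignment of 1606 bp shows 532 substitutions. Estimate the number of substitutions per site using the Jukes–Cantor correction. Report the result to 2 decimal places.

0.44

p = 532/1606 ≈ 0.331258.
d = −(3/4) ln(1 − 4p/3) = −0.75 ln(1 − 0.441677) = −0.75 ln(0.558323)
  = −0.75 × (-0.582818) = 0.437114 substitutions/site.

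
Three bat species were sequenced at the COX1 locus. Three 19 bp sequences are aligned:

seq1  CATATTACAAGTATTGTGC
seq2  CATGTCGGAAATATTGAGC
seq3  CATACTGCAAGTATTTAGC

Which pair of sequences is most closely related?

seq1–seq2: 6/19 differ, p = 0.316, d = 0.410.
seq1–seq3: 4/19 differ, p = 0.211, d = 0.247.
seq2–seq3: 6/19 differ, p = 0.316, d = 0.410.
The smallest distance is between seq1 and seq3.

seq1 and seq3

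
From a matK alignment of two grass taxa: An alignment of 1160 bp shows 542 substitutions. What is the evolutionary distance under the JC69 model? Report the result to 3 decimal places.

p = 542/1160 ≈ 0.467241.
d = −(3/4) ln(1 − 4p/3) = −0.75 ln(1 − 0.622988) = −0.75 ln(0.377012)
  = −0.75 × (-0.975478) = 0.731609 substitutions/site.

0.732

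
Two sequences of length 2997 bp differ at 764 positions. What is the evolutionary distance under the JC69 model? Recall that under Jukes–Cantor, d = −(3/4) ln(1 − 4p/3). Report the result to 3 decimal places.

0.312

p = 764/2997 ≈ 0.254922.
d = −(3/4) ln(1 − 4p/3) = −0.75 ln(1 − 0.339896) = −0.75 ln(0.660104)
  = −0.75 × (-0.415358) = 0.311519 substitutions/site.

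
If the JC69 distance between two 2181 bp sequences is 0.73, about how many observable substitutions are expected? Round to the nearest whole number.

1018

Invert JC69: p = (3/4)(1 − e^(−4d/3)) = 0.75 × (1 − e^(-0.973333)) = 0.75 × (1 − 0.377822) = 0.466634.
Expected differing sites = pL ≈ 0.466634 × 2181 = 1017.728754 ≈ 1018.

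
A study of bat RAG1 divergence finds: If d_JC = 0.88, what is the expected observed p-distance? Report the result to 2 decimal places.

0.52

p = (3/4)(1 − e^(−4d/3)) = 0.75 × (1 − e^(-1.173333)) = 0.75 × (1 − 0.309334) = 0.518000.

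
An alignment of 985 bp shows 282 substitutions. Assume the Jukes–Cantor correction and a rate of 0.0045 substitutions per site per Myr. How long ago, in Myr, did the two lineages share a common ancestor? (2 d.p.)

40.07

p = 282/985 ≈ 0.286294.
d = −(3/4) ln(1 − 4p/3) = −0.75 ln(1 − 0.381725) = −0.75 ln(0.618275)
  = −0.75 × (-0.480822) = 0.360617 substitutions/site.
Under a molecular clock d = 2μt, so t = d/(2μ) = 0.360617 / (2 × 0.0045) = 40.07 Myr.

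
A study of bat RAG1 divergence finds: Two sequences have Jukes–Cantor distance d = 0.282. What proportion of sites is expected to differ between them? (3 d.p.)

0.235

p = (3/4)(1 − e^(−4d/3)) = 0.75 × (1 − e^(-0.376)) = 0.75 × (1 − 0.686602) = 0.235049.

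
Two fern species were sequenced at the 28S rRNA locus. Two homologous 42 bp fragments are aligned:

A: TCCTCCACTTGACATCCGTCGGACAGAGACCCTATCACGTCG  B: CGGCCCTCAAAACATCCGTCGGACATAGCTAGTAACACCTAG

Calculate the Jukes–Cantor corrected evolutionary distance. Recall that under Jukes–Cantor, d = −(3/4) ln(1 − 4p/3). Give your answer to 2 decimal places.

0.53

The sequences differ at 16 of 42 sites, so p = 16/42 ≈ 0.380952.
d = −(3/4) ln(1 − 4p/3) = −0.75 ln(1 − 0.507936) = −0.75 ln(0.492064)
  = −0.75 × (-0.709146) = 0.531860 substitutions/site.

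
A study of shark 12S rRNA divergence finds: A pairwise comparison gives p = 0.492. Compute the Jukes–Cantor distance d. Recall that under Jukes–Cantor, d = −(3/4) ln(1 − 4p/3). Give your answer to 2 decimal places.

d = −(3/4) ln(1 − 4p/3) = −0.75 ln(1 − 0.656) = −0.75 ln(0.344)
  = −0.75 × (-1.067114) = 0.800336 substitutions/site.

0.80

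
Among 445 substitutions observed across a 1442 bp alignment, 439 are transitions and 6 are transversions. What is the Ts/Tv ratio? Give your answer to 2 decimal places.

73.17

R = 439/6 = 73.166666… ≈ 73.17 (to 2 d.p.).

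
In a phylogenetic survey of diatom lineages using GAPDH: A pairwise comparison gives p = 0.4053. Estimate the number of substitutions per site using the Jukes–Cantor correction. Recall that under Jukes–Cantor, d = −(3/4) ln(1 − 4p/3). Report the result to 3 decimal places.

0.583

d = −(3/4) ln(1 − 4p/3) = −0.75 ln(1 − 0.5404) = −0.75 ln(0.4596)
  = −0.75 × (-0.777399) = 0.583049 substitutions/site.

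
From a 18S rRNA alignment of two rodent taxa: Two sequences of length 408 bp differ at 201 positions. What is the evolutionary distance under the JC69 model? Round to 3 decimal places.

p = 201/408 ≈ 0.492647.
d = −(3/4) ln(1 − 4p/3) = −0.75 ln(1 − 0.656863) = −0.75 ln(0.343137)
  = −0.75 × (-1.069625) = 0.802219 substitutions/site.

0.802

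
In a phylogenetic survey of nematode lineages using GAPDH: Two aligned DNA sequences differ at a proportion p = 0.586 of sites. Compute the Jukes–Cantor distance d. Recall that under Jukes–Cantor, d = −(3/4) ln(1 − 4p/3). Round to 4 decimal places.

d = −(3/4) ln(1 − 4p/3) = −0.75 ln(1 − 0.781333) = −0.75 ln(0.218667)
  = −0.75 × (-1.520205) = 1.140154 substitutions/site.

1.1402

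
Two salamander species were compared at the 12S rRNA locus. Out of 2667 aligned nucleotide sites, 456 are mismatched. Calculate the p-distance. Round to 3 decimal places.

0.171

p = 456/2667 = 0.170978… ≈ 0.171 (to 3 d.p.).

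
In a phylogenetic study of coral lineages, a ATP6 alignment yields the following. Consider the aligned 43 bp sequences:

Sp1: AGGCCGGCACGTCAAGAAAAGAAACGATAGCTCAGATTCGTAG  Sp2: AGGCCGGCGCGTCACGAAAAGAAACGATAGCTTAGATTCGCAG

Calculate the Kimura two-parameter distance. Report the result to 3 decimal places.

0.101

Of 43 sites, 3 differences are transitions and 1 are transversions, so P = 3/43 ≈ 0.069767 and Q = 1/43 ≈ 0.023256.
Under the Kimura two-parameter model, d = −½ ln(1 − 2P − Q) − ¼ ln(1 − 2Q).
1 − 2P − Q = 0.83721, giving −½ ln(0.83721) = 0.088840.
1 − 2Q = 0.953488, giving −¼ ln(0.953488) = 0.011907.
d = 0.088840 + 0.011907 = 0.100747.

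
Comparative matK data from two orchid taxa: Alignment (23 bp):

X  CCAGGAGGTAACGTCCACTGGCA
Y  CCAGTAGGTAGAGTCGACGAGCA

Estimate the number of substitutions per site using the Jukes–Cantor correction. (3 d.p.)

0.321

The sequences differ at 6 of 23 sites (5, 11, 12, 16, 19, 20), so p = 6/23 ≈ 0.26087.
d = −(3/4) ln(1 − 4p/3) = −0.75 ln(1 − 0.347827) = −0.75 ln(0.652173)
  = −0.75 × (-0.427445) = 0.320584 substitutions/site.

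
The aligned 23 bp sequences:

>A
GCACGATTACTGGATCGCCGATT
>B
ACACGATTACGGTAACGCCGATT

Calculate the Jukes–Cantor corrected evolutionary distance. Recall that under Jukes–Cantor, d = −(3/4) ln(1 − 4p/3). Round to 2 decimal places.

0.20

The sequences differ at 4 of 23 sites (1, 11, 13, 15), so p = 4/23 ≈ 0.173913.
d = −(3/4) ln(1 − 4p/3) = −0.75 ln(1 − 0.231884) = −0.75 ln(0.768116)
  = −0.75 × (-0.263815) = 0.197861 substitutions/site.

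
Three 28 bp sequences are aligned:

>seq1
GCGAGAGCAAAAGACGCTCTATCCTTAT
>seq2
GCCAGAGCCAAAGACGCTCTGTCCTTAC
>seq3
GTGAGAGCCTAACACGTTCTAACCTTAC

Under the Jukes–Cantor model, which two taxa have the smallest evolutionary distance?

seq1 and seq2

seq1–seq2: 4/28 differ, p = 0.143, d = 0.158.
seq1–seq3: 7/28 differ, p = 0.250, d = 0.304.
seq2–seq3: 7/28 differ, p = 0.250, d = 0.304.
The smallest distance is between seq1 and seq2.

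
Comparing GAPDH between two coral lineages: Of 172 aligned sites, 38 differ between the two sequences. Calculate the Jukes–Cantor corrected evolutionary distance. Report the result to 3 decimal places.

p = 38/172 ≈ 0.22093.
d = −(3/4) ln(1 − 4p/3) = −0.75 ln(1 − 0.294573) = −0.75 ln(0.705427)
  = −0.75 × (-0.348952) = 0.261714 substitutions/site.

0.262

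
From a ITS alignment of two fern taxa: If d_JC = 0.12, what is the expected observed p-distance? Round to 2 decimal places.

p = (3/4)(1 − e^(−4d/3)) = 0.75 × (1 − e^(-0.16)) = 0.75 × (1 − 0.852144) = 0.110892.

0.11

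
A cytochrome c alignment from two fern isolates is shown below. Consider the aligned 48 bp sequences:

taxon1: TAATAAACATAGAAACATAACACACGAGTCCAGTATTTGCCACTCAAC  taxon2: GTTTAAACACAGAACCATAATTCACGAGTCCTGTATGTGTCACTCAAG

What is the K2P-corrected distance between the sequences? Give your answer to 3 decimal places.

0.274

Of 48 sites, 3 differences are transitions and 8 are transversions, so P = 3/48 = 0.0625 and Q = 8/48 ≈ 0.166667.
Under the Kimura two-parameter model, d = −½ ln(1 − 2P − Q) − ¼ ln(1 − 2Q).
1 − 2P − Q = 0.708333, giving −½ ln(0.708333) = 0.172420.
1 − 2Q = 0.666666, giving −¼ ln(0.666666) = 0.101367.
d = 0.172420 + 0.101367 = 0.273787.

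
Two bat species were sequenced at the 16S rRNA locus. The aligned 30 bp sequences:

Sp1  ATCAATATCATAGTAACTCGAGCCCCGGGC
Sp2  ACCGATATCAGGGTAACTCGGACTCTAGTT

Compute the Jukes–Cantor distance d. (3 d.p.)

The sequences differ at 11 of 30 sites, so p = 11/30 ≈ 0.366667.
d = −(3/4) ln(1 − 4p/3) = −0.75 ln(1 − 0.488889) = −0.75 ln(0.511111)
  = −0.75 × (-0.671168) = 0.503376 substitutions/site.

0.503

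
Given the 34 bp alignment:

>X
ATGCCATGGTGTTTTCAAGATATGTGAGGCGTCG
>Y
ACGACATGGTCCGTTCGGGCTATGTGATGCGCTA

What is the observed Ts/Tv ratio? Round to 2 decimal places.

Transitions are A↔G and C↔T; transversions are all other mismatches.
Transitions: 7. Transversions: 5.
R = 7/5 = 1.40.

1.40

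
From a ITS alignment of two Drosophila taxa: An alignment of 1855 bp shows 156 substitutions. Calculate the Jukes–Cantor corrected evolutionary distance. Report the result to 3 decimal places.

p = 156/1855 ≈ 0.084097.
d = −(3/4) ln(1 − 4p/3) = −0.75 ln(1 − 0.112129) = −0.75 ln(0.887871)
  = −0.75 × (-0.118929) = 0.089197 substitutions/site.

0.089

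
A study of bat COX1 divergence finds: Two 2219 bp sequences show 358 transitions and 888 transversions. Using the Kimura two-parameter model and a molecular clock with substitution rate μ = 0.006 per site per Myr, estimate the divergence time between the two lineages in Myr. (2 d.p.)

P = 358/2219 ≈ 0.161334 and Q = 888/2219 ≈ 0.40018.
Under the Kimura two-parameter model, d = −½ ln(1 − 2P − Q) − ¼ ln(1 − 2Q).
1 − 2P − Q = 0.277152, giving −½ ln(0.277152) = 0.641595.
1 − 2Q = 0.19964, giving −¼ ln(0.19964) = 0.402810.
d = 0.641595 + 0.402810 = 1.044405.
Under a molecular clock d = 2μt, so t = d/(2μ) = 1.044405 / (2 × 0.006) = 87.03 Myr.

87.03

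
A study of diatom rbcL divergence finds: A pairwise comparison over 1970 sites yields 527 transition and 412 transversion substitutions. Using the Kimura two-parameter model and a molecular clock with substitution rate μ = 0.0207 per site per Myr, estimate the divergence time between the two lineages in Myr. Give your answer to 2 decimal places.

P = 527/1970 ≈ 0.267513 and Q = 412/1970 ≈ 0.209137.
Under the Kimura two-parameter model, d = −½ ln(1 − 2P − Q) − ¼ ln(1 − 2Q).
1 − 2P − Q = 0.255837, giving −½ ln(0.255837) = 0.681607.
1 − 2Q = 0.581726, giving −¼ ln(0.581726) = 0.135439.
d = 0.681607 + 0.135439 = 0.817046.
Under a molecular clock d = 2μt, so t = d/(2μ) = 0.817046 / (2 × 0.0207) = 19.74 Myr.

19.74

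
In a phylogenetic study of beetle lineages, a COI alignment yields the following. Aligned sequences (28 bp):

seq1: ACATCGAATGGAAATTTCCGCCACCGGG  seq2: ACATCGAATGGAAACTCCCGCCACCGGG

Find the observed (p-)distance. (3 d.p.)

0.071

The sequences differ at 2 of 28 positions (sites 15, 17).
p = 2/28 = 0.071428… ≈ 0.071 (to 3 d.p.).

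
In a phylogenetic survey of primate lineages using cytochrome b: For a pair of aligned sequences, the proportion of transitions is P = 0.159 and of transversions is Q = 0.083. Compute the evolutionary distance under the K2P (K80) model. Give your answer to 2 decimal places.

0.30

Under the Kimura two-parameter model, d = −½ ln(1 − 2P − Q) − ¼ ln(1 − 2Q).
1 − 2P − Q = 0.599, giving −½ ln(0.599) = 0.256247.
1 − 2Q = 0.834, giving −¼ ln(0.834) = 0.045380.
d = 0.256247 + 0.045380 = 0.301627.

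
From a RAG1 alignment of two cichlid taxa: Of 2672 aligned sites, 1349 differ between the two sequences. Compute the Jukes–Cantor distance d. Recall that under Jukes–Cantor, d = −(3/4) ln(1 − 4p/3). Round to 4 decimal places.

p = 1349/2672 ≈ 0.504865.
d = −(3/4) ln(1 − 4p/3) = −0.75 ln(1 − 0.673153) = −0.75 ln(0.326847)
  = −0.75 × (-1.118263) = 0.838697 substitutions/site.

0.8387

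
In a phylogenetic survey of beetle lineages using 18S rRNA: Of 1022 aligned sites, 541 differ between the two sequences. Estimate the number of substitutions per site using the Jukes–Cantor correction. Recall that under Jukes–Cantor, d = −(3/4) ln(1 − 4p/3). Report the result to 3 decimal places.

0.918

p = 541/1022 ≈ 0.529354.
d = −(3/4) ln(1 − 4p/3) = −0.75 ln(1 − 0.705805) = −0.75 ln(0.294195)
  = −0.75 × (-1.223512) = 0.917634 substitutions/site.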